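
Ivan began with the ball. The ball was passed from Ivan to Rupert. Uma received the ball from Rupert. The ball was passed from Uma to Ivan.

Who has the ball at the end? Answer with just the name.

Answer: Ivan

Derivation:
Tracking the ball through each event:
Start: Ivan has the ball.
After event 1: Rupert has the ball.
After event 2: Uma has the ball.
After event 3: Ivan has the ball.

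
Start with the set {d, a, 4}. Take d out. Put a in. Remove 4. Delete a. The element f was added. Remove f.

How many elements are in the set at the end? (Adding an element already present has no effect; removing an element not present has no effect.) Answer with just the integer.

Answer: 0

Derivation:
Tracking the set through each operation:
Start: {4, a, d}
Event 1 (remove d): removed. Set: {4, a}
Event 2 (add a): already present, no change. Set: {4, a}
Event 3 (remove 4): removed. Set: {a}
Event 4 (remove a): removed. Set: {}
Event 5 (add f): added. Set: {f}
Event 6 (remove f): removed. Set: {}

Final set: {} (size 0)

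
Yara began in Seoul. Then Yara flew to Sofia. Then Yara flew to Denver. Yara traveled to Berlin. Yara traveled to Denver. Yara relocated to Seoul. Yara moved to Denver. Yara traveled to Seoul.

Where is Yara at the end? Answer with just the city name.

Tracking Yara's location:
Start: Yara is in Seoul.
After move 1: Seoul -> Sofia. Yara is in Sofia.
After move 2: Sofia -> Denver. Yara is in Denver.
After move 3: Denver -> Berlin. Yara is in Berlin.
After move 4: Berlin -> Denver. Yara is in Denver.
After move 5: Denver -> Seoul. Yara is in Seoul.
After move 6: Seoul -> Denver. Yara is in Denver.
After move 7: Denver -> Seoul. Yara is in Seoul.

Answer: Seoul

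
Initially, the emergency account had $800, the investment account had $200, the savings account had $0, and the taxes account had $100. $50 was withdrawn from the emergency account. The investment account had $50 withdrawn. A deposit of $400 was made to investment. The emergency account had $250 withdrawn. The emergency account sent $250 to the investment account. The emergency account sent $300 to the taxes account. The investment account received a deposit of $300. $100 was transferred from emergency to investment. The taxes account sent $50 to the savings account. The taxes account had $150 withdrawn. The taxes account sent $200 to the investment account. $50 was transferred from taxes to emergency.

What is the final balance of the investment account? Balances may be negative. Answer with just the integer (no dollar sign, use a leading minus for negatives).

Tracking account balances step by step:
Start: emergency=800, investment=200, savings=0, taxes=100
Event 1 (withdraw 50 from emergency): emergency: 800 - 50 = 750. Balances: emergency=750, investment=200, savings=0, taxes=100
Event 2 (withdraw 50 from investment): investment: 200 - 50 = 150. Balances: emergency=750, investment=150, savings=0, taxes=100
Event 3 (deposit 400 to investment): investment: 150 + 400 = 550. Balances: emergency=750, investment=550, savings=0, taxes=100
Event 4 (withdraw 250 from emergency): emergency: 750 - 250 = 500. Balances: emergency=500, investment=550, savings=0, taxes=100
Event 5 (transfer 250 emergency -> investment): emergency: 500 - 250 = 250, investment: 550 + 250 = 800. Balances: emergency=250, investment=800, savings=0, taxes=100
Event 6 (transfer 300 emergency -> taxes): emergency: 250 - 300 = -50, taxes: 100 + 300 = 400. Balances: emergency=-50, investment=800, savings=0, taxes=400
Event 7 (deposit 300 to investment): investment: 800 + 300 = 1100. Balances: emergency=-50, investment=1100, savings=0, taxes=400
Event 8 (transfer 100 emergency -> investment): emergency: -50 - 100 = -150, investment: 1100 + 100 = 1200. Balances: emergency=-150, investment=1200, savings=0, taxes=400
Event 9 (transfer 50 taxes -> savings): taxes: 400 - 50 = 350, savings: 0 + 50 = 50. Balances: emergency=-150, investment=1200, savings=50, taxes=350
Event 10 (withdraw 150 from taxes): taxes: 350 - 150 = 200. Balances: emergency=-150, investment=1200, savings=50, taxes=200
Event 11 (transfer 200 taxes -> investment): taxes: 200 - 200 = 0, investment: 1200 + 200 = 1400. Balances: emergency=-150, investment=1400, savings=50, taxes=0
Event 12 (transfer 50 taxes -> emergency): taxes: 0 - 50 = -50, emergency: -150 + 50 = -100. Balances: emergency=-100, investment=1400, savings=50, taxes=-50

Final balance of investment: 1400

Answer: 1400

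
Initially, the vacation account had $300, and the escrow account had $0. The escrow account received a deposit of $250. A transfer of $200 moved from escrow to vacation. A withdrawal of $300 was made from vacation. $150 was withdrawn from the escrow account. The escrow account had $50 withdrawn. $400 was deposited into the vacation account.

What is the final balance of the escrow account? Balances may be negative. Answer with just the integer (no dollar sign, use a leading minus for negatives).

Answer: -150

Derivation:
Tracking account balances step by step:
Start: vacation=300, escrow=0
Event 1 (deposit 250 to escrow): escrow: 0 + 250 = 250. Balances: vacation=300, escrow=250
Event 2 (transfer 200 escrow -> vacation): escrow: 250 - 200 = 50, vacation: 300 + 200 = 500. Balances: vacation=500, escrow=50
Event 3 (withdraw 300 from vacation): vacation: 500 - 300 = 200. Balances: vacation=200, escrow=50
Event 4 (withdraw 150 from escrow): escrow: 50 - 150 = -100. Balances: vacation=200, escrow=-100
Event 5 (withdraw 50 from escrow): escrow: -100 - 50 = -150. Balances: vacation=200, escrow=-150
Event 6 (deposit 400 to vacation): vacation: 200 + 400 = 600. Balances: vacation=600, escrow=-150

Final balance of escrow: -150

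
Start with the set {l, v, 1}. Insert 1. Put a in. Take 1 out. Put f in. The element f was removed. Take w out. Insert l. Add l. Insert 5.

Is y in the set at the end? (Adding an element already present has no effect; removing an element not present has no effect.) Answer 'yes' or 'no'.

Answer: no

Derivation:
Tracking the set through each operation:
Start: {1, l, v}
Event 1 (add 1): already present, no change. Set: {1, l, v}
Event 2 (add a): added. Set: {1, a, l, v}
Event 3 (remove 1): removed. Set: {a, l, v}
Event 4 (add f): added. Set: {a, f, l, v}
Event 5 (remove f): removed. Set: {a, l, v}
Event 6 (remove w): not present, no change. Set: {a, l, v}
Event 7 (add l): already present, no change. Set: {a, l, v}
Event 8 (add l): already present, no change. Set: {a, l, v}
Event 9 (add 5): added. Set: {5, a, l, v}

Final set: {5, a, l, v} (size 4)
y is NOT in the final set.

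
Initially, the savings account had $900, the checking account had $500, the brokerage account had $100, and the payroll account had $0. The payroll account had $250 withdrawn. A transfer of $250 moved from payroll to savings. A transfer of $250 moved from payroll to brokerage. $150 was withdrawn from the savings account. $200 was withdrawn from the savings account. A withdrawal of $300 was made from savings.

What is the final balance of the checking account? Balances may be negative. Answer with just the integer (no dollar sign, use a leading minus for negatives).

Answer: 500

Derivation:
Tracking account balances step by step:
Start: savings=900, checking=500, brokerage=100, payroll=0
Event 1 (withdraw 250 from payroll): payroll: 0 - 250 = -250. Balances: savings=900, checking=500, brokerage=100, payroll=-250
Event 2 (transfer 250 payroll -> savings): payroll: -250 - 250 = -500, savings: 900 + 250 = 1150. Balances: savings=1150, checking=500, brokerage=100, payroll=-500
Event 3 (transfer 250 payroll -> brokerage): payroll: -500 - 250 = -750, brokerage: 100 + 250 = 350. Balances: savings=1150, checking=500, brokerage=350, payroll=-750
Event 4 (withdraw 150 from savings): savings: 1150 - 150 = 1000. Balances: savings=1000, checking=500, brokerage=350, payroll=-750
Event 5 (withdraw 200 from savings): savings: 1000 - 200 = 800. Balances: savings=800, checking=500, brokerage=350, payroll=-750
Event 6 (withdraw 300 from savings): savings: 800 - 300 = 500. Balances: savings=500, checking=500, brokerage=350, payroll=-750

Final balance of checking: 500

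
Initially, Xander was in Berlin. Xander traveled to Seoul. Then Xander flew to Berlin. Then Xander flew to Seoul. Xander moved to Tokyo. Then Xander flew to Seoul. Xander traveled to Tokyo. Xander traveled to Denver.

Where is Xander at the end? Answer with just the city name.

Answer: Denver

Derivation:
Tracking Xander's location:
Start: Xander is in Berlin.
After move 1: Berlin -> Seoul. Xander is in Seoul.
After move 2: Seoul -> Berlin. Xander is in Berlin.
After move 3: Berlin -> Seoul. Xander is in Seoul.
After move 4: Seoul -> Tokyo. Xander is in Tokyo.
After move 5: Tokyo -> Seoul. Xander is in Seoul.
After move 6: Seoul -> Tokyo. Xander is in Tokyo.
After move 7: Tokyo -> Denver. Xander is in Denver.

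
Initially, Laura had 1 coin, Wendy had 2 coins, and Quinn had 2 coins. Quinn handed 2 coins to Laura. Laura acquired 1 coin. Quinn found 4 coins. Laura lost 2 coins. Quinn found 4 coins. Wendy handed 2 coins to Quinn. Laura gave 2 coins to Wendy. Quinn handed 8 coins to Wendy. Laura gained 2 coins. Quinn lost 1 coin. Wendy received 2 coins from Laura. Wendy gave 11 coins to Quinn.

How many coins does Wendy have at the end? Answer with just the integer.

Answer: 1

Derivation:
Tracking counts step by step:
Start: Laura=1, Wendy=2, Quinn=2
Event 1 (Quinn -> Laura, 2): Quinn: 2 -> 0, Laura: 1 -> 3. State: Laura=3, Wendy=2, Quinn=0
Event 2 (Laura +1): Laura: 3 -> 4. State: Laura=4, Wendy=2, Quinn=0
Event 3 (Quinn +4): Quinn: 0 -> 4. State: Laura=4, Wendy=2, Quinn=4
Event 4 (Laura -2): Laura: 4 -> 2. State: Laura=2, Wendy=2, Quinn=4
Event 5 (Quinn +4): Quinn: 4 -> 8. State: Laura=2, Wendy=2, Quinn=8
Event 6 (Wendy -> Quinn, 2): Wendy: 2 -> 0, Quinn: 8 -> 10. State: Laura=2, Wendy=0, Quinn=10
Event 7 (Laura -> Wendy, 2): Laura: 2 -> 0, Wendy: 0 -> 2. State: Laura=0, Wendy=2, Quinn=10
Event 8 (Quinn -> Wendy, 8): Quinn: 10 -> 2, Wendy: 2 -> 10. State: Laura=0, Wendy=10, Quinn=2
Event 9 (Laura +2): Laura: 0 -> 2. State: Laura=2, Wendy=10, Quinn=2
Event 10 (Quinn -1): Quinn: 2 -> 1. State: Laura=2, Wendy=10, Quinn=1
Event 11 (Laura -> Wendy, 2): Laura: 2 -> 0, Wendy: 10 -> 12. State: Laura=0, Wendy=12, Quinn=1
Event 12 (Wendy -> Quinn, 11): Wendy: 12 -> 1, Quinn: 1 -> 12. State: Laura=0, Wendy=1, Quinn=12

Wendy's final count: 1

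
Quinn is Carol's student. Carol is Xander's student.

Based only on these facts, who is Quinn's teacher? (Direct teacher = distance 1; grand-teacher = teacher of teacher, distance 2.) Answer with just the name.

Answer: Carol

Derivation:
Reconstructing the teacher chain from the given facts:
  Xander -> Carol -> Quinn
(each arrow means 'teacher of the next')
Positions in the chain (0 = top):
  position of Xander: 0
  position of Carol: 1
  position of Quinn: 2

Quinn is at position 2; the teacher is 1 step up the chain, i.e. position 1: Carol.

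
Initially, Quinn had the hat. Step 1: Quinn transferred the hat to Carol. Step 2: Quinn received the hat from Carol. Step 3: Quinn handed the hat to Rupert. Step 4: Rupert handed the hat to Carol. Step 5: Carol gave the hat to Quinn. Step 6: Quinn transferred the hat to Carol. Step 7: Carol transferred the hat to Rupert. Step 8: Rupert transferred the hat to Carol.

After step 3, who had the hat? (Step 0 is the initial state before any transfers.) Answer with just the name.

Answer: Rupert

Derivation:
Tracking the hat holder through step 3:
After step 0 (start): Quinn
After step 1: Carol
After step 2: Quinn
After step 3: Rupert

At step 3, the holder is Rupert.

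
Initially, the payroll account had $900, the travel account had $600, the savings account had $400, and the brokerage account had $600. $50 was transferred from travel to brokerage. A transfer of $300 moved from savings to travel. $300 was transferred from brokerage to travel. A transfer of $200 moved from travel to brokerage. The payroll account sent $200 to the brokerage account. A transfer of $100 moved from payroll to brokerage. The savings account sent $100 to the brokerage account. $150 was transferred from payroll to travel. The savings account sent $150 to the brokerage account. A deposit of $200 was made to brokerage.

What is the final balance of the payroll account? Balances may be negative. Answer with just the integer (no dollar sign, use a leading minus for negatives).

Answer: 450

Derivation:
Tracking account balances step by step:
Start: payroll=900, travel=600, savings=400, brokerage=600
Event 1 (transfer 50 travel -> brokerage): travel: 600 - 50 = 550, brokerage: 600 + 50 = 650. Balances: payroll=900, travel=550, savings=400, brokerage=650
Event 2 (transfer 300 savings -> travel): savings: 400 - 300 = 100, travel: 550 + 300 = 850. Balances: payroll=900, travel=850, savings=100, brokerage=650
Event 3 (transfer 300 brokerage -> travel): brokerage: 650 - 300 = 350, travel: 850 + 300 = 1150. Balances: payroll=900, travel=1150, savings=100, brokerage=350
Event 4 (transfer 200 travel -> brokerage): travel: 1150 - 200 = 950, brokerage: 350 + 200 = 550. Balances: payroll=900, travel=950, savings=100, brokerage=550
Event 5 (transfer 200 payroll -> brokerage): payroll: 900 - 200 = 700, brokerage: 550 + 200 = 750. Balances: payroll=700, travel=950, savings=100, brokerage=750
Event 6 (transfer 100 payroll -> brokerage): payroll: 700 - 100 = 600, brokerage: 750 + 100 = 850. Balances: payroll=600, travel=950, savings=100, brokerage=850
Event 7 (transfer 100 savings -> brokerage): savings: 100 - 100 = 0, brokerage: 850 + 100 = 950. Balances: payroll=600, travel=950, savings=0, brokerage=950
Event 8 (transfer 150 payroll -> travel): payroll: 600 - 150 = 450, travel: 950 + 150 = 1100. Balances: payroll=450, travel=1100, savings=0, brokerage=950
Event 9 (transfer 150 savings -> brokerage): savings: 0 - 150 = -150, brokerage: 950 + 150 = 1100. Balances: payroll=450, travel=1100, savings=-150, brokerage=1100
Event 10 (deposit 200 to brokerage): brokerage: 1100 + 200 = 1300. Balances: payroll=450, travel=1100, savings=-150, brokerage=1300

Final balance of payroll: 450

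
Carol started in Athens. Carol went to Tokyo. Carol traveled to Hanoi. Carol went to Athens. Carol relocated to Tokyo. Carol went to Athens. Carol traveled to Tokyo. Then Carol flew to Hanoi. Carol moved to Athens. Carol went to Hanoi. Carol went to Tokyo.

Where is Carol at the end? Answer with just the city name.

Answer: Tokyo

Derivation:
Tracking Carol's location:
Start: Carol is in Athens.
After move 1: Athens -> Tokyo. Carol is in Tokyo.
After move 2: Tokyo -> Hanoi. Carol is in Hanoi.
After move 3: Hanoi -> Athens. Carol is in Athens.
After move 4: Athens -> Tokyo. Carol is in Tokyo.
After move 5: Tokyo -> Athens. Carol is in Athens.
After move 6: Athens -> Tokyo. Carol is in Tokyo.
After move 7: Tokyo -> Hanoi. Carol is in Hanoi.
After move 8: Hanoi -> Athens. Carol is in Athens.
After move 9: Athens -> Hanoi. Carol is in Hanoi.
After move 10: Hanoi -> Tokyo. Carol is in Tokyo.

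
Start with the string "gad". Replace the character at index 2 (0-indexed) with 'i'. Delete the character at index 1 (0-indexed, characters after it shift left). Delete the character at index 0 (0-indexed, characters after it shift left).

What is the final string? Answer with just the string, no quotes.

Applying each edit step by step:
Start: "gad"
Op 1 (replace idx 2: 'd' -> 'i'): "gad" -> "gai"
Op 2 (delete idx 1 = 'a'): "gai" -> "gi"
Op 3 (delete idx 0 = 'g'): "gi" -> "i"

Answer: i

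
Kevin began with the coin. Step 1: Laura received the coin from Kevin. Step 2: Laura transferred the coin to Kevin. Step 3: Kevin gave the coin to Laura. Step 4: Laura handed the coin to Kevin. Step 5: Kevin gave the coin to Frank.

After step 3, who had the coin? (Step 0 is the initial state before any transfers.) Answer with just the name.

Tracking the coin holder through step 3:
After step 0 (start): Kevin
After step 1: Laura
After step 2: Kevin
After step 3: Laura

At step 3, the holder is Laura.

Answer: Laura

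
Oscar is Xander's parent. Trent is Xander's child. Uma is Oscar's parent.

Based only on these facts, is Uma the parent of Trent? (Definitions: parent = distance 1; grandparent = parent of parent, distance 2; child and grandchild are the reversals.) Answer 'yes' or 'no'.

Answer: no

Derivation:
Reconstructing the parent chain from the given facts:
  Uma -> Oscar -> Xander -> Trent
(each arrow means 'parent of the next')
Positions in the chain (0 = top):
  position of Uma: 0
  position of Oscar: 1
  position of Xander: 2
  position of Trent: 3

Uma is at position 0, Trent is at position 3; signed distance (j - i) = 3.
'parent' requires j - i = 1. Actual distance is 3, so the relation does NOT hold.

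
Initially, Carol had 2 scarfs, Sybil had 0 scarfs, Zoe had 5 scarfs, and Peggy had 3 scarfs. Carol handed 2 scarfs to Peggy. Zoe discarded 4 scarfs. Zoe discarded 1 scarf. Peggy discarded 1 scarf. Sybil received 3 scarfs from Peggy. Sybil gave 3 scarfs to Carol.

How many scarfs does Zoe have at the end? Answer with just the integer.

Answer: 0

Derivation:
Tracking counts step by step:
Start: Carol=2, Sybil=0, Zoe=5, Peggy=3
Event 1 (Carol -> Peggy, 2): Carol: 2 -> 0, Peggy: 3 -> 5. State: Carol=0, Sybil=0, Zoe=5, Peggy=5
Event 2 (Zoe -4): Zoe: 5 -> 1. State: Carol=0, Sybil=0, Zoe=1, Peggy=5
Event 3 (Zoe -1): Zoe: 1 -> 0. State: Carol=0, Sybil=0, Zoe=0, Peggy=5
Event 4 (Peggy -1): Peggy: 5 -> 4. State: Carol=0, Sybil=0, Zoe=0, Peggy=4
Event 5 (Peggy -> Sybil, 3): Peggy: 4 -> 1, Sybil: 0 -> 3. State: Carol=0, Sybil=3, Zoe=0, Peggy=1
Event 6 (Sybil -> Carol, 3): Sybil: 3 -> 0, Carol: 0 -> 3. State: Carol=3, Sybil=0, Zoe=0, Peggy=1

Zoe's final count: 0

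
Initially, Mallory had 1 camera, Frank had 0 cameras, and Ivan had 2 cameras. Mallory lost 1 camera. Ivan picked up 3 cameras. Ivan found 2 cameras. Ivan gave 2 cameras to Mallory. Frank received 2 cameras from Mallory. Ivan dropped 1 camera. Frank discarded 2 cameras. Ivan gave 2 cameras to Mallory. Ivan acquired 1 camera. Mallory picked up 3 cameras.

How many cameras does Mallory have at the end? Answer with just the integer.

Answer: 5

Derivation:
Tracking counts step by step:
Start: Mallory=1, Frank=0, Ivan=2
Event 1 (Mallory -1): Mallory: 1 -> 0. State: Mallory=0, Frank=0, Ivan=2
Event 2 (Ivan +3): Ivan: 2 -> 5. State: Mallory=0, Frank=0, Ivan=5
Event 3 (Ivan +2): Ivan: 5 -> 7. State: Mallory=0, Frank=0, Ivan=7
Event 4 (Ivan -> Mallory, 2): Ivan: 7 -> 5, Mallory: 0 -> 2. State: Mallory=2, Frank=0, Ivan=5
Event 5 (Mallory -> Frank, 2): Mallory: 2 -> 0, Frank: 0 -> 2. State: Mallory=0, Frank=2, Ivan=5
Event 6 (Ivan -1): Ivan: 5 -> 4. State: Mallory=0, Frank=2, Ivan=4
Event 7 (Frank -2): Frank: 2 -> 0. State: Mallory=0, Frank=0, Ivan=4
Event 8 (Ivan -> Mallory, 2): Ivan: 4 -> 2, Mallory: 0 -> 2. State: Mallory=2, Frank=0, Ivan=2
Event 9 (Ivan +1): Ivan: 2 -> 3. State: Mallory=2, Frank=0, Ivan=3
Event 10 (Mallory +3): Mallory: 2 -> 5. State: Mallory=5, Frank=0, Ivan=3

Mallory's final count: 5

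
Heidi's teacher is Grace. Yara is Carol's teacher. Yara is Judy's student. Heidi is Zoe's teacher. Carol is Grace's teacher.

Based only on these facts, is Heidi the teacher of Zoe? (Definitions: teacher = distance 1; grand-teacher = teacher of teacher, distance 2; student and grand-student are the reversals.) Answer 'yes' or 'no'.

Reconstructing the teacher chain from the given facts:
  Judy -> Yara -> Carol -> Grace -> Heidi -> Zoe
(each arrow means 'teacher of the next')
Positions in the chain (0 = top):
  position of Judy: 0
  position of Yara: 1
  position of Carol: 2
  position of Grace: 3
  position of Heidi: 4
  position of Zoe: 5

Heidi is at position 4, Zoe is at position 5; signed distance (j - i) = 1.
'teacher' requires j - i = 1. Actual distance is 1, so the relation HOLDS.

Answer: yes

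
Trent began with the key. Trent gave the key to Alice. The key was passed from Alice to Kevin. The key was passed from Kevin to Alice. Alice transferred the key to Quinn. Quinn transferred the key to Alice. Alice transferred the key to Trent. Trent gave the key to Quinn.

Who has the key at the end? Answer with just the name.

Answer: Quinn

Derivation:
Tracking the key through each event:
Start: Trent has the key.
After event 1: Alice has the key.
After event 2: Kevin has the key.
After event 3: Alice has the key.
After event 4: Quinn has the key.
After event 5: Alice has the key.
After event 6: Trent has the key.
After event 7: Quinn has the key.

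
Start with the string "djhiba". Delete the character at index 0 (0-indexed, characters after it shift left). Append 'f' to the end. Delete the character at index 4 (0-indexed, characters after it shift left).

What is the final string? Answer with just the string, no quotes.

Applying each edit step by step:
Start: "djhiba"
Op 1 (delete idx 0 = 'd'): "djhiba" -> "jhiba"
Op 2 (append 'f'): "jhiba" -> "jhibaf"
Op 3 (delete idx 4 = 'a'): "jhibaf" -> "jhibf"

Answer: jhibf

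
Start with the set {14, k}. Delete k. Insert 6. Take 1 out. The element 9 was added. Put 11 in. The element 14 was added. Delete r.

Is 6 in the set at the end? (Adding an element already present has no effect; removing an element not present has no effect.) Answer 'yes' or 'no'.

Tracking the set through each operation:
Start: {14, k}
Event 1 (remove k): removed. Set: {14}
Event 2 (add 6): added. Set: {14, 6}
Event 3 (remove 1): not present, no change. Set: {14, 6}
Event 4 (add 9): added. Set: {14, 6, 9}
Event 5 (add 11): added. Set: {11, 14, 6, 9}
Event 6 (add 14): already present, no change. Set: {11, 14, 6, 9}
Event 7 (remove r): not present, no change. Set: {11, 14, 6, 9}

Final set: {11, 14, 6, 9} (size 4)
6 is in the final set.

Answer: yes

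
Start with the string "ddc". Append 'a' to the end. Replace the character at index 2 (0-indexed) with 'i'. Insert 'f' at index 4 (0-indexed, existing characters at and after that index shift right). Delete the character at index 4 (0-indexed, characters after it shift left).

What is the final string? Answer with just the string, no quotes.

Answer: ddia

Derivation:
Applying each edit step by step:
Start: "ddc"
Op 1 (append 'a'): "ddc" -> "ddca"
Op 2 (replace idx 2: 'c' -> 'i'): "ddca" -> "ddia"
Op 3 (insert 'f' at idx 4): "ddia" -> "ddiaf"
Op 4 (delete idx 4 = 'f'): "ddiaf" -> "ddia"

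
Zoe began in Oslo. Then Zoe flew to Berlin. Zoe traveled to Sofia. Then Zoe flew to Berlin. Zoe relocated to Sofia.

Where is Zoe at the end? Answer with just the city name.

Tracking Zoe's location:
Start: Zoe is in Oslo.
After move 1: Oslo -> Berlin. Zoe is in Berlin.
After move 2: Berlin -> Sofia. Zoe is in Sofia.
After move 3: Sofia -> Berlin. Zoe is in Berlin.
After move 4: Berlin -> Sofia. Zoe is in Sofia.

Answer: Sofia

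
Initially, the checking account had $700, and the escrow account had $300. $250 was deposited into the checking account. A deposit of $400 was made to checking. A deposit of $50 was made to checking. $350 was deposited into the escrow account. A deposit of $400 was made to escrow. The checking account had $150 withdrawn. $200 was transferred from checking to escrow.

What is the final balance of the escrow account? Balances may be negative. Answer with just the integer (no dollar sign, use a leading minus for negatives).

Answer: 1250

Derivation:
Tracking account balances step by step:
Start: checking=700, escrow=300
Event 1 (deposit 250 to checking): checking: 700 + 250 = 950. Balances: checking=950, escrow=300
Event 2 (deposit 400 to checking): checking: 950 + 400 = 1350. Balances: checking=1350, escrow=300
Event 3 (deposit 50 to checking): checking: 1350 + 50 = 1400. Balances: checking=1400, escrow=300
Event 4 (deposit 350 to escrow): escrow: 300 + 350 = 650. Balances: checking=1400, escrow=650
Event 5 (deposit 400 to escrow): escrow: 650 + 400 = 1050. Balances: checking=1400, escrow=1050
Event 6 (withdraw 150 from checking): checking: 1400 - 150 = 1250. Balances: checking=1250, escrow=1050
Event 7 (transfer 200 checking -> escrow): checking: 1250 - 200 = 1050, escrow: 1050 + 200 = 1250. Balances: checking=1050, escrow=1250

Final balance of escrow: 1250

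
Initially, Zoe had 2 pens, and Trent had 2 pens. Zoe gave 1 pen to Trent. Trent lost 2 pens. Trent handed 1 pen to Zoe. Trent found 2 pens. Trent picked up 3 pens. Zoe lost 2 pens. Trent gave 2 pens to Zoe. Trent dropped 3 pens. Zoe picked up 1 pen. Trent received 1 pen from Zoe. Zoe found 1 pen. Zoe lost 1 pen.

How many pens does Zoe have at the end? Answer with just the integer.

Tracking counts step by step:
Start: Zoe=2, Trent=2
Event 1 (Zoe -> Trent, 1): Zoe: 2 -> 1, Trent: 2 -> 3. State: Zoe=1, Trent=3
Event 2 (Trent -2): Trent: 3 -> 1. State: Zoe=1, Trent=1
Event 3 (Trent -> Zoe, 1): Trent: 1 -> 0, Zoe: 1 -> 2. State: Zoe=2, Trent=0
Event 4 (Trent +2): Trent: 0 -> 2. State: Zoe=2, Trent=2
Event 5 (Trent +3): Trent: 2 -> 5. State: Zoe=2, Trent=5
Event 6 (Zoe -2): Zoe: 2 -> 0. State: Zoe=0, Trent=5
Event 7 (Trent -> Zoe, 2): Trent: 5 -> 3, Zoe: 0 -> 2. State: Zoe=2, Trent=3
Event 8 (Trent -3): Trent: 3 -> 0. State: Zoe=2, Trent=0
Event 9 (Zoe +1): Zoe: 2 -> 3. State: Zoe=3, Trent=0
Event 10 (Zoe -> Trent, 1): Zoe: 3 -> 2, Trent: 0 -> 1. State: Zoe=2, Trent=1
Event 11 (Zoe +1): Zoe: 2 -> 3. State: Zoe=3, Trent=1
Event 12 (Zoe -1): Zoe: 3 -> 2. State: Zoe=2, Trent=1

Zoe's final count: 2

Answer: 2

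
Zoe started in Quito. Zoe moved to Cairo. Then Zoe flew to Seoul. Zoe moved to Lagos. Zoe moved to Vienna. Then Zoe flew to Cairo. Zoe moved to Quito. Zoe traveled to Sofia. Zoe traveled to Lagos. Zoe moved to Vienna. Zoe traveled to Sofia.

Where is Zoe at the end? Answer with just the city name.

Tracking Zoe's location:
Start: Zoe is in Quito.
After move 1: Quito -> Cairo. Zoe is in Cairo.
After move 2: Cairo -> Seoul. Zoe is in Seoul.
After move 3: Seoul -> Lagos. Zoe is in Lagos.
After move 4: Lagos -> Vienna. Zoe is in Vienna.
After move 5: Vienna -> Cairo. Zoe is in Cairo.
After move 6: Cairo -> Quito. Zoe is in Quito.
After move 7: Quito -> Sofia. Zoe is in Sofia.
After move 8: Sofia -> Lagos. Zoe is in Lagos.
After move 9: Lagos -> Vienna. Zoe is in Vienna.
After move 10: Vienna -> Sofia. Zoe is in Sofia.

Answer: Sofia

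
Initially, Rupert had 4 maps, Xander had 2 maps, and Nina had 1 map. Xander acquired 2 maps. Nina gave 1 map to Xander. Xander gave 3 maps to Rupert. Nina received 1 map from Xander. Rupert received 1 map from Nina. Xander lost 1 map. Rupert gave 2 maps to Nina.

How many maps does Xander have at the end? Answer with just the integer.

Answer: 0

Derivation:
Tracking counts step by step:
Start: Rupert=4, Xander=2, Nina=1
Event 1 (Xander +2): Xander: 2 -> 4. State: Rupert=4, Xander=4, Nina=1
Event 2 (Nina -> Xander, 1): Nina: 1 -> 0, Xander: 4 -> 5. State: Rupert=4, Xander=5, Nina=0
Event 3 (Xander -> Rupert, 3): Xander: 5 -> 2, Rupert: 4 -> 7. State: Rupert=7, Xander=2, Nina=0
Event 4 (Xander -> Nina, 1): Xander: 2 -> 1, Nina: 0 -> 1. State: Rupert=7, Xander=1, Nina=1
Event 5 (Nina -> Rupert, 1): Nina: 1 -> 0, Rupert: 7 -> 8. State: Rupert=8, Xander=1, Nina=0
Event 6 (Xander -1): Xander: 1 -> 0. State: Rupert=8, Xander=0, Nina=0
Event 7 (Rupert -> Nina, 2): Rupert: 8 -> 6, Nina: 0 -> 2. State: Rupert=6, Xander=0, Nina=2

Xander's final count: 0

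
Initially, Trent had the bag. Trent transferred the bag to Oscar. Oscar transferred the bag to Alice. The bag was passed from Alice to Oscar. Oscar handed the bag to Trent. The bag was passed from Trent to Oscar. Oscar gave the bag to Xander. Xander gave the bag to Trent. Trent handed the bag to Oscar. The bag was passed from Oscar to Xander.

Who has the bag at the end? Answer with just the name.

Tracking the bag through each event:
Start: Trent has the bag.
After event 1: Oscar has the bag.
After event 2: Alice has the bag.
After event 3: Oscar has the bag.
After event 4: Trent has the bag.
After event 5: Oscar has the bag.
After event 6: Xander has the bag.
After event 7: Trent has the bag.
After event 8: Oscar has the bag.
After event 9: Xander has the bag.

Answer: Xander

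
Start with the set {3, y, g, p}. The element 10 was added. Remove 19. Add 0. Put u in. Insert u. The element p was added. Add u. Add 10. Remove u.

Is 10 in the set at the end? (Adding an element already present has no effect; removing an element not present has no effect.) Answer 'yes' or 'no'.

Tracking the set through each operation:
Start: {3, g, p, y}
Event 1 (add 10): added. Set: {10, 3, g, p, y}
Event 2 (remove 19): not present, no change. Set: {10, 3, g, p, y}
Event 3 (add 0): added. Set: {0, 10, 3, g, p, y}
Event 4 (add u): added. Set: {0, 10, 3, g, p, u, y}
Event 5 (add u): already present, no change. Set: {0, 10, 3, g, p, u, y}
Event 6 (add p): already present, no change. Set: {0, 10, 3, g, p, u, y}
Event 7 (add u): already present, no change. Set: {0, 10, 3, g, p, u, y}
Event 8 (add 10): already present, no change. Set: {0, 10, 3, g, p, u, y}
Event 9 (remove u): removed. Set: {0, 10, 3, g, p, y}

Final set: {0, 10, 3, g, p, y} (size 6)
10 is in the final set.

Answer: yes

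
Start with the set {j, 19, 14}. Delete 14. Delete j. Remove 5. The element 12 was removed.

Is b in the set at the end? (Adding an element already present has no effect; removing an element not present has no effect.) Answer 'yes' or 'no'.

Tracking the set through each operation:
Start: {14, 19, j}
Event 1 (remove 14): removed. Set: {19, j}
Event 2 (remove j): removed. Set: {19}
Event 3 (remove 5): not present, no change. Set: {19}
Event 4 (remove 12): not present, no change. Set: {19}

Final set: {19} (size 1)
b is NOT in the final set.

Answer: no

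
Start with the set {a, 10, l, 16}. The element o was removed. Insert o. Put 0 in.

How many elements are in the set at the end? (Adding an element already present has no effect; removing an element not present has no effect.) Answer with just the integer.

Answer: 6

Derivation:
Tracking the set through each operation:
Start: {10, 16, a, l}
Event 1 (remove o): not present, no change. Set: {10, 16, a, l}
Event 2 (add o): added. Set: {10, 16, a, l, o}
Event 3 (add 0): added. Set: {0, 10, 16, a, l, o}

Final set: {0, 10, 16, a, l, o} (size 6)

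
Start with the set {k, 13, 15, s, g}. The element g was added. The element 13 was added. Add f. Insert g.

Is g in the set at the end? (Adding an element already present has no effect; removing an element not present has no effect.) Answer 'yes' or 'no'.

Answer: yes

Derivation:
Tracking the set through each operation:
Start: {13, 15, g, k, s}
Event 1 (add g): already present, no change. Set: {13, 15, g, k, s}
Event 2 (add 13): already present, no change. Set: {13, 15, g, k, s}
Event 3 (add f): added. Set: {13, 15, f, g, k, s}
Event 4 (add g): already present, no change. Set: {13, 15, f, g, k, s}

Final set: {13, 15, f, g, k, s} (size 6)
g is in the final set.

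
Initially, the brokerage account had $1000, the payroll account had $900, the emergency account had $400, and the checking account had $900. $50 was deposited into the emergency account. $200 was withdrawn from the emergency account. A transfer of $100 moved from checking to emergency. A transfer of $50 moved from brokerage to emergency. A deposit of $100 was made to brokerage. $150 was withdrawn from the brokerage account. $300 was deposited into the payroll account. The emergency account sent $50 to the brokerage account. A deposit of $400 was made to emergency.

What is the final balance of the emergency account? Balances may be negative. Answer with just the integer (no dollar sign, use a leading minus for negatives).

Tracking account balances step by step:
Start: brokerage=1000, payroll=900, emergency=400, checking=900
Event 1 (deposit 50 to emergency): emergency: 400 + 50 = 450. Balances: brokerage=1000, payroll=900, emergency=450, checking=900
Event 2 (withdraw 200 from emergency): emergency: 450 - 200 = 250. Balances: brokerage=1000, payroll=900, emergency=250, checking=900
Event 3 (transfer 100 checking -> emergency): checking: 900 - 100 = 800, emergency: 250 + 100 = 350. Balances: brokerage=1000, payroll=900, emergency=350, checking=800
Event 4 (transfer 50 brokerage -> emergency): brokerage: 1000 - 50 = 950, emergency: 350 + 50 = 400. Balances: brokerage=950, payroll=900, emergency=400, checking=800
Event 5 (deposit 100 to brokerage): brokerage: 950 + 100 = 1050. Balances: brokerage=1050, payroll=900, emergency=400, checking=800
Event 6 (withdraw 150 from brokerage): brokerage: 1050 - 150 = 900. Balances: brokerage=900, payroll=900, emergency=400, checking=800
Event 7 (deposit 300 to payroll): payroll: 900 + 300 = 1200. Balances: brokerage=900, payroll=1200, emergency=400, checking=800
Event 8 (transfer 50 emergency -> brokerage): emergency: 400 - 50 = 350, brokerage: 900 + 50 = 950. Balances: brokerage=950, payroll=1200, emergency=350, checking=800
Event 9 (deposit 400 to emergency): emergency: 350 + 400 = 750. Balances: brokerage=950, payroll=1200, emergency=750, checking=800

Final balance of emergency: 750

Answer: 750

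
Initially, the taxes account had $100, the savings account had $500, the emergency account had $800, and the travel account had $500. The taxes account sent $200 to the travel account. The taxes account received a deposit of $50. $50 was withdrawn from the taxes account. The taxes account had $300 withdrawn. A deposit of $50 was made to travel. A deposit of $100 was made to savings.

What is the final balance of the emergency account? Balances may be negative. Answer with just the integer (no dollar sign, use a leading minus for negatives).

Answer: 800

Derivation:
Tracking account balances step by step:
Start: taxes=100, savings=500, emergency=800, travel=500
Event 1 (transfer 200 taxes -> travel): taxes: 100 - 200 = -100, travel: 500 + 200 = 700. Balances: taxes=-100, savings=500, emergency=800, travel=700
Event 2 (deposit 50 to taxes): taxes: -100 + 50 = -50. Balances: taxes=-50, savings=500, emergency=800, travel=700
Event 3 (withdraw 50 from taxes): taxes: -50 - 50 = -100. Balances: taxes=-100, savings=500, emergency=800, travel=700
Event 4 (withdraw 300 from taxes): taxes: -100 - 300 = -400. Balances: taxes=-400, savings=500, emergency=800, travel=700
Event 5 (deposit 50 to travel): travel: 700 + 50 = 750. Balances: taxes=-400, savings=500, emergency=800, travel=750
Event 6 (deposit 100 to savings): savings: 500 + 100 = 600. Balances: taxes=-400, savings=600, emergency=800, travel=750

Final balance of emergency: 800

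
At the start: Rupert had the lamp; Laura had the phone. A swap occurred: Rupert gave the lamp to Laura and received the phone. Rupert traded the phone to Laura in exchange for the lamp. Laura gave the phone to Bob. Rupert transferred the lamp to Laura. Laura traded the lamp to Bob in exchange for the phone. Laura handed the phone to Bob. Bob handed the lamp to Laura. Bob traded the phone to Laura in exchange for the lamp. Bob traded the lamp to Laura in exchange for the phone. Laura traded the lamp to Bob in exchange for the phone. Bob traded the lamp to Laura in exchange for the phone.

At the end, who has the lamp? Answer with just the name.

Tracking all object holders:
Start: lamp:Rupert, phone:Laura
Event 1 (swap lamp<->phone: now lamp:Laura, phone:Rupert). State: lamp:Laura, phone:Rupert
Event 2 (swap phone<->lamp: now phone:Laura, lamp:Rupert). State: lamp:Rupert, phone:Laura
Event 3 (give phone: Laura -> Bob). State: lamp:Rupert, phone:Bob
Event 4 (give lamp: Rupert -> Laura). State: lamp:Laura, phone:Bob
Event 5 (swap lamp<->phone: now lamp:Bob, phone:Laura). State: lamp:Bob, phone:Laura
Event 6 (give phone: Laura -> Bob). State: lamp:Bob, phone:Bob
Event 7 (give lamp: Bob -> Laura). State: lamp:Laura, phone:Bob
Event 8 (swap phone<->lamp: now phone:Laura, lamp:Bob). State: lamp:Bob, phone:Laura
Event 9 (swap lamp<->phone: now lamp:Laura, phone:Bob). State: lamp:Laura, phone:Bob
Event 10 (swap lamp<->phone: now lamp:Bob, phone:Laura). State: lamp:Bob, phone:Laura
Event 11 (swap lamp<->phone: now lamp:Laura, phone:Bob). State: lamp:Laura, phone:Bob

Final state: lamp:Laura, phone:Bob
The lamp is held by Laura.

Answer: Laura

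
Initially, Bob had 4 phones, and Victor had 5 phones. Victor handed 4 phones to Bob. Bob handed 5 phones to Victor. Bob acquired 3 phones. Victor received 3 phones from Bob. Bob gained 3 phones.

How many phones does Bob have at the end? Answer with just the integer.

Tracking counts step by step:
Start: Bob=4, Victor=5
Event 1 (Victor -> Bob, 4): Victor: 5 -> 1, Bob: 4 -> 8. State: Bob=8, Victor=1
Event 2 (Bob -> Victor, 5): Bob: 8 -> 3, Victor: 1 -> 6. State: Bob=3, Victor=6
Event 3 (Bob +3): Bob: 3 -> 6. State: Bob=6, Victor=6
Event 4 (Bob -> Victor, 3): Bob: 6 -> 3, Victor: 6 -> 9. State: Bob=3, Victor=9
Event 5 (Bob +3): Bob: 3 -> 6. State: Bob=6, Victor=9

Bob's final count: 6

Answer: 6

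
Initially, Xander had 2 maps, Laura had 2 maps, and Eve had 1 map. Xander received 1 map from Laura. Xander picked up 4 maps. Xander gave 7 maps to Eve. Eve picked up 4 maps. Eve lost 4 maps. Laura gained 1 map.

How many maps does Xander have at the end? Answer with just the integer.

Tracking counts step by step:
Start: Xander=2, Laura=2, Eve=1
Event 1 (Laura -> Xander, 1): Laura: 2 -> 1, Xander: 2 -> 3. State: Xander=3, Laura=1, Eve=1
Event 2 (Xander +4): Xander: 3 -> 7. State: Xander=7, Laura=1, Eve=1
Event 3 (Xander -> Eve, 7): Xander: 7 -> 0, Eve: 1 -> 8. State: Xander=0, Laura=1, Eve=8
Event 4 (Eve +4): Eve: 8 -> 12. State: Xander=0, Laura=1, Eve=12
Event 5 (Eve -4): Eve: 12 -> 8. State: Xander=0, Laura=1, Eve=8
Event 6 (Laura +1): Laura: 1 -> 2. State: Xander=0, Laura=2, Eve=8

Xander's final count: 0

Answer: 0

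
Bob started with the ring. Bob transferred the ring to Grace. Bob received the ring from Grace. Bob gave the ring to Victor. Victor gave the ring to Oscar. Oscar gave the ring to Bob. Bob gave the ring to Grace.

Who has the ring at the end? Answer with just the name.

Answer: Grace

Derivation:
Tracking the ring through each event:
Start: Bob has the ring.
After event 1: Grace has the ring.
After event 2: Bob has the ring.
After event 3: Victor has the ring.
After event 4: Oscar has the ring.
After event 5: Bob has the ring.
After event 6: Grace has the ring.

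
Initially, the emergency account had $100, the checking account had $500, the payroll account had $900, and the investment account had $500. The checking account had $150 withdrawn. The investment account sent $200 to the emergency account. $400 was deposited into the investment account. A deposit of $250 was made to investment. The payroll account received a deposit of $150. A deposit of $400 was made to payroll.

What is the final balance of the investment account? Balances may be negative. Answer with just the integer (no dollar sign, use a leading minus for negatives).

Tracking account balances step by step:
Start: emergency=100, checking=500, payroll=900, investment=500
Event 1 (withdraw 150 from checking): checking: 500 - 150 = 350. Balances: emergency=100, checking=350, payroll=900, investment=500
Event 2 (transfer 200 investment -> emergency): investment: 500 - 200 = 300, emergency: 100 + 200 = 300. Balances: emergency=300, checking=350, payroll=900, investment=300
Event 3 (deposit 400 to investment): investment: 300 + 400 = 700. Balances: emergency=300, checking=350, payroll=900, investment=700
Event 4 (deposit 250 to investment): investment: 700 + 250 = 950. Balances: emergency=300, checking=350, payroll=900, investment=950
Event 5 (deposit 150 to payroll): payroll: 900 + 150 = 1050. Balances: emergency=300, checking=350, payroll=1050, investment=950
Event 6 (deposit 400 to payroll): payroll: 1050 + 400 = 1450. Balances: emergency=300, checking=350, payroll=1450, investment=950

Final balance of investment: 950

Answer: 950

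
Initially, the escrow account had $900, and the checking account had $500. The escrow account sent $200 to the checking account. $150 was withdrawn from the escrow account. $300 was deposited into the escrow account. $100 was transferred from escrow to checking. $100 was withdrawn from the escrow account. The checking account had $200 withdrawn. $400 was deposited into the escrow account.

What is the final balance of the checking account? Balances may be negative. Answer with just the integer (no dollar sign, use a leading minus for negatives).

Answer: 600

Derivation:
Tracking account balances step by step:
Start: escrow=900, checking=500
Event 1 (transfer 200 escrow -> checking): escrow: 900 - 200 = 700, checking: 500 + 200 = 700. Balances: escrow=700, checking=700
Event 2 (withdraw 150 from escrow): escrow: 700 - 150 = 550. Balances: escrow=550, checking=700
Event 3 (deposit 300 to escrow): escrow: 550 + 300 = 850. Balances: escrow=850, checking=700
Event 4 (transfer 100 escrow -> checking): escrow: 850 - 100 = 750, checking: 700 + 100 = 800. Balances: escrow=750, checking=800
Event 5 (withdraw 100 from escrow): escrow: 750 - 100 = 650. Balances: escrow=650, checking=800
Event 6 (withdraw 200 from checking): checking: 800 - 200 = 600. Balances: escrow=650, checking=600
Event 7 (deposit 400 to escrow): escrow: 650 + 400 = 1050. Balances: escrow=1050, checking=600

Final balance of checking: 600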